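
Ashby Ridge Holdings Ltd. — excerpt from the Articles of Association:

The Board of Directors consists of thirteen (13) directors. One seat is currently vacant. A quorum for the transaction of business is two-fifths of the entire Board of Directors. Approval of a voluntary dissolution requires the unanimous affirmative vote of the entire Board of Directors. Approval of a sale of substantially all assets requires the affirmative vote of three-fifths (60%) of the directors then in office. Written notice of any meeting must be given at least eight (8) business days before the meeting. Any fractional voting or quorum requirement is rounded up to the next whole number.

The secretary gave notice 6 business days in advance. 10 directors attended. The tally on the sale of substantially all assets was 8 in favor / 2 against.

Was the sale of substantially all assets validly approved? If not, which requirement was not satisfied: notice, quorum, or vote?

Invalid — notice requirement not satisfied.

Notice: 6 business days given; 8 required (6 < 8). Not satisfied.
Quorum: 10 present; quorum is 6. Satisfied.
Vote: the sale of substantially all assets requires three-fifths of the directors then in office (12). 3/5 of 12 = 7.20, rounded up to 8, so 8 affirmative votes are needed; 8 voted in favor. Satisfied.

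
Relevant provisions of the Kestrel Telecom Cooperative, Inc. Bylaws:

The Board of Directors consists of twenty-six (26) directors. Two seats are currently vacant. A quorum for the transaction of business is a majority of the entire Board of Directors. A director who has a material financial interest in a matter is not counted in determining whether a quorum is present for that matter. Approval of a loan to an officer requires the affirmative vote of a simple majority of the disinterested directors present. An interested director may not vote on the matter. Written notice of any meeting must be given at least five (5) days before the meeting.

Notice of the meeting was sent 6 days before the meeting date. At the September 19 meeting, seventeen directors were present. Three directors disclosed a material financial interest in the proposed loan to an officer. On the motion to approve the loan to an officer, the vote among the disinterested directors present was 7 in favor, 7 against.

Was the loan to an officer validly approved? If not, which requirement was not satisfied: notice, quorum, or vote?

Invalid — vote requirement not satisfied.

Notice: 6 days given; 5 required (6 ≥ 5). Satisfied.
Quorum: 17 present, but the 3 interested directors do not count, leaving 14. Quorum is 14. Satisfied.
Vote: the loan to an officer requires a majority of the disinterested directors present (17 − 3 = 14). A majority of 14 is 8, so 8 affirmative votes are needed; 7 voted in favor. Not satisfied.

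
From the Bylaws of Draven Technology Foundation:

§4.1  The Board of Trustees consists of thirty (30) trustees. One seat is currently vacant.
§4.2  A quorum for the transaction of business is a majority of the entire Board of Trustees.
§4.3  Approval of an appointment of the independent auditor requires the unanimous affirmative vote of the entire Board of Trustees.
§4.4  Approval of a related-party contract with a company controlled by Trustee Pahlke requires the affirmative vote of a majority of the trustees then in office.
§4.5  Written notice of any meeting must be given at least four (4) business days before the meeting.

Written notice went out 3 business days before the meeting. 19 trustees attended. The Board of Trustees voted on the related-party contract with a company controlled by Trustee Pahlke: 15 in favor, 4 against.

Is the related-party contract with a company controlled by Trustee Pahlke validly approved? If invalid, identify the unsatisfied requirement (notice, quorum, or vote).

Invalid — notice requirement not satisfied.

Notice: 3 business days given; 4 required (3 < 4). Not satisfied.
Quorum: 19 present; quorum is 16. Satisfied.
Vote: the related-party contract with a company controlled by Trustee Pahlke requires a majority of the trustees then in office (29). A majority of 29 is 15, so 15 affirmative votes are needed; 15 voted in favor. Satisfied.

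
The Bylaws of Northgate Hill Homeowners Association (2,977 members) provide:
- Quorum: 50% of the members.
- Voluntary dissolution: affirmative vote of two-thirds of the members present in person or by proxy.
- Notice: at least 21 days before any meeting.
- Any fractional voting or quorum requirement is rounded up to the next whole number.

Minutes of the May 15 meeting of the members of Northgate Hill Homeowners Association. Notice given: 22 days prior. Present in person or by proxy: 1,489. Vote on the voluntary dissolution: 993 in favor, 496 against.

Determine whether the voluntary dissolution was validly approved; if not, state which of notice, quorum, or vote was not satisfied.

Notice: 22 days given; 21 required. Satisfied.
Quorum: 50% of 2,977 = 1,488.50, rounded up to 1,489; 1,489 present. Satisfied.
Vote: requires two-thirds of those present (1,489); 2/3 of 1489 = 992.67, rounded up to 993, so 993 needed; 993 in favor. Satisfied.

Valid — all requirements satisfied.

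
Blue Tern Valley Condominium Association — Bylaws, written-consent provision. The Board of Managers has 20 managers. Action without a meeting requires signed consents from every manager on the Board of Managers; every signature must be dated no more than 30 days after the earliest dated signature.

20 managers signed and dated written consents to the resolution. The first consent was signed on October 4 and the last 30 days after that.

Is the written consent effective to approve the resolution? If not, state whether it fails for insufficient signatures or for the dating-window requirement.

Effective — both the signature and dating-window requirements are satisfied.

Signatures required: all of 20 — unanimous means all 20, so 20 needed; 20 signed. Sufficient.
Dating window: the latest signature is 30 days after the earliest; the limit is 30 days. Within the window.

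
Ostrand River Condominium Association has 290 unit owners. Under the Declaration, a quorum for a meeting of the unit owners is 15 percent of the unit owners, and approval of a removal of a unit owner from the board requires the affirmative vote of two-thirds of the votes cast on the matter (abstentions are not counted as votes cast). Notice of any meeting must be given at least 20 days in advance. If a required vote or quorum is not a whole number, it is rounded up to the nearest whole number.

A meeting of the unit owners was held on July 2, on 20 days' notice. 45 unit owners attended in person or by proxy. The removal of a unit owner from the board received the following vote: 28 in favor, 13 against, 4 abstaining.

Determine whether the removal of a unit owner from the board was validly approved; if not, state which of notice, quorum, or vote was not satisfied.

Valid — all requirements satisfied.

Notice: 20 days given; 20 required. Satisfied.
Quorum: 15% of 290 = 43.50, rounded up to 44; 45 present. Satisfied.
Vote: requires two-thirds of the votes cast (45 − 4 abstaining = 41); 2/3 of 41 = 27.33, rounded up to 28, so 28 needed; 28 in favor. Satisfied.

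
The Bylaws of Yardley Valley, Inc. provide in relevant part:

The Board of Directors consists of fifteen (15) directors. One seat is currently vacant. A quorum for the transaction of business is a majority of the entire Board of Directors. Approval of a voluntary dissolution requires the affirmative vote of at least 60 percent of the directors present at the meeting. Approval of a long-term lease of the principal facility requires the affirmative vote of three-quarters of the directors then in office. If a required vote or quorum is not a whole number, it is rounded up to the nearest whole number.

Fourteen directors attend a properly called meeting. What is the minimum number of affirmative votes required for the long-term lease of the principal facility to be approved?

11

The long-term lease of the principal facility requires three-fourths of the directors then in office (14).
3/4 of 14 = 10.50, rounded up to 11.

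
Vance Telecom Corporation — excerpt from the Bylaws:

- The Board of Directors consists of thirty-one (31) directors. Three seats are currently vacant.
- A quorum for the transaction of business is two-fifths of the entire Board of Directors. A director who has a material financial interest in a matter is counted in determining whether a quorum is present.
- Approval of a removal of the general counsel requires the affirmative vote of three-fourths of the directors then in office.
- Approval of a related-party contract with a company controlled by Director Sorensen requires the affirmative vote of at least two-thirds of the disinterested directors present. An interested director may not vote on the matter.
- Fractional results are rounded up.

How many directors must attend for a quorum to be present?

13

2/5 of 31 = 12.40, rounded up to 13.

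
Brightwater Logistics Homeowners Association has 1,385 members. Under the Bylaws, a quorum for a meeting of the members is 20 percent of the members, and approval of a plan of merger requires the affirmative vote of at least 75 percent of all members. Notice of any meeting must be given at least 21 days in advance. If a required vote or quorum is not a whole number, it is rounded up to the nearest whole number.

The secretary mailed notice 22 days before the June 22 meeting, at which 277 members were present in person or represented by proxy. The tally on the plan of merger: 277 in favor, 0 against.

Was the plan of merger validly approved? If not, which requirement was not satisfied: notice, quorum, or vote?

Invalid — vote requirement not satisfied.

Notice: 22 days given; 21 required. Satisfied.
Quorum: 20% of 1,385 = 277; 277 present. Satisfied.
Vote: requires three-fourths of all members (1,385); 3/4 of 1385 = 1038.75, rounded up to 1039, so 1,039 needed; 277 in favor. Not satisfied.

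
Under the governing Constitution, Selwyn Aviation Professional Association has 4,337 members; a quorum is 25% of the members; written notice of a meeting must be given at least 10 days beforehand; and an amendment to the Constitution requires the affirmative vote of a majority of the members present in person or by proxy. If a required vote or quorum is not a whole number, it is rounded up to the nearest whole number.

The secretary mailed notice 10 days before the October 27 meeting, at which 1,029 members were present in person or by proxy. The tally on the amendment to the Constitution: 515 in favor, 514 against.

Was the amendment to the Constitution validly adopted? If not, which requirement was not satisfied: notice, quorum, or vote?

Invalid — quorum requirement not satisfied.

Notice: 10 days given; 10 required. Satisfied.
Quorum: 25% of 4,337 = 1,084.25, rounded up to 1,085; 1,029 present. Not satisfied.
Vote: requires a majority of those present (1,029); a majority of 1029 is 515, so 515 needed; 515 in favor. Satisfied.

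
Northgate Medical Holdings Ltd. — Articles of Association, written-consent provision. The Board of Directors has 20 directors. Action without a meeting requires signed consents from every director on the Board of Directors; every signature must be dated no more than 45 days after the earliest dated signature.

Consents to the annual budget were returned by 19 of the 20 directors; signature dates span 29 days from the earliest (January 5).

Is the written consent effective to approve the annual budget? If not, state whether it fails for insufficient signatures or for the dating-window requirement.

Not effective — insufficient signatures.

Signatures required: the unanimous vote of 20 — unanimous means all 20, so 20 needed; 19 signed. Insufficient.
Dating window: the latest signature is 29 days after the earliest; the limit is 45 days. Within the window.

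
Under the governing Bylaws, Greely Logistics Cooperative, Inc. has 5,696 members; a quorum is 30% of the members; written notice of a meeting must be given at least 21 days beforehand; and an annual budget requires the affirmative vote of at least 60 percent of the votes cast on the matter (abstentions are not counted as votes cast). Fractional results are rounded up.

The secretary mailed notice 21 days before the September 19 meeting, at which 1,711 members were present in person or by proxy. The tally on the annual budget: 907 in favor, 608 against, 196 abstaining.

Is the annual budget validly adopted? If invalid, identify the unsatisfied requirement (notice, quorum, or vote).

Notice: 21 days given; 21 required. Satisfied.
Quorum: 30% of 5,696 = 1,708.80, rounded up to 1,709; 1,711 present. Satisfied.
Vote: requires three-fifths of the votes cast (1,711 − 196 abstaining = 1,515); 3/5 of 1515 = 909, so 909 needed; 907 in favor. Not satisfied.

Invalid — vote requirement not satisfied.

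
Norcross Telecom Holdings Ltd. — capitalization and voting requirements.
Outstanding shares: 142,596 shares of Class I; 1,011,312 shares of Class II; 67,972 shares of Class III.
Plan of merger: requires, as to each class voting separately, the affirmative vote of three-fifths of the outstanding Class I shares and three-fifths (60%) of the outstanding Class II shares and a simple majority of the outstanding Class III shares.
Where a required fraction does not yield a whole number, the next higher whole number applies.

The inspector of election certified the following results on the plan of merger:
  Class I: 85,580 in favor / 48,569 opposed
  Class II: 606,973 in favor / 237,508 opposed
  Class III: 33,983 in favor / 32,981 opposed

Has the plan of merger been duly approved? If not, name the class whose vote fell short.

Class I: 3/5 of 142596 = 85557.60, rounded up to 85558; 85,558 required, 85,580 in favor — approved.
Class II: 3/5 of 1011312 = 606787.20, rounded up to 606788; 606,788 required, 606,973 in favor — approved.
Class III: a majority of 67972 is 33987; 33,987 required, 33,983 in favor — not approved.

Not approved — the Class III shares did not give the required vote.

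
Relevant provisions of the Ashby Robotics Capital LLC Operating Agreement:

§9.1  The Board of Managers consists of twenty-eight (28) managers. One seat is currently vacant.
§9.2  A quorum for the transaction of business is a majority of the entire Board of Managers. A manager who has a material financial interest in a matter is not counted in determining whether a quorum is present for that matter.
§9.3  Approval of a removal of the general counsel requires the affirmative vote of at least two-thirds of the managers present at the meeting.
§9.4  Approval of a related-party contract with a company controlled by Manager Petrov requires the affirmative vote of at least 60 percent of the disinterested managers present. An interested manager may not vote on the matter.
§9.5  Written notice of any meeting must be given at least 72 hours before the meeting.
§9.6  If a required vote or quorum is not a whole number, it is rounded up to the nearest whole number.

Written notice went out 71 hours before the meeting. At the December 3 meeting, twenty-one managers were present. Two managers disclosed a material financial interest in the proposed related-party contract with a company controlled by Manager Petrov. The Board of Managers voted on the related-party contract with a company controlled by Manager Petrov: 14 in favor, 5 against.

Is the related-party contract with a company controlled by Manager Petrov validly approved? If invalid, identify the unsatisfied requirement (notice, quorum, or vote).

Invalid — notice requirement not satisfied.

Notice: 71 hours given; 72 required (71 < 72). Not satisfied.
Quorum: 21 present, but the 2 interested managers do not count, leaving 19. Quorum is 15. Satisfied.
Vote: the related-party contract with a company controlled by Manager Petrov requires three-fifths of the disinterested managers present (21 − 2 = 19). 3/5 of 19 = 11.40, rounded up to 12, so 12 affirmative votes are needed; 14 voted in favor. Satisfied.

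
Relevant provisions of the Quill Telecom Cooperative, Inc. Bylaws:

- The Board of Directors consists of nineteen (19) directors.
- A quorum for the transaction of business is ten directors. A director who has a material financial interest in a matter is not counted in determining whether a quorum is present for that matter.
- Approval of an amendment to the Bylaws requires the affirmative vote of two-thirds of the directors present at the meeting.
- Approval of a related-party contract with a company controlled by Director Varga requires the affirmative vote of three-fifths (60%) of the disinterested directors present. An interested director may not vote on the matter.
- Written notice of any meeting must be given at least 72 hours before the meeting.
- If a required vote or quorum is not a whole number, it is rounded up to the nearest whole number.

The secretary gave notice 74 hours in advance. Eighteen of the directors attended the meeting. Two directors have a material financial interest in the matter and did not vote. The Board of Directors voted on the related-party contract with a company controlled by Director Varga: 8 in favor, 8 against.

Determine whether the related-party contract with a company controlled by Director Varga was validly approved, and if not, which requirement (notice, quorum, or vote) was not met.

Notice: 74 hours given; 72 required (74 ≥ 72). Satisfied.
Quorum: 18 present, but the 2 interested directors do not count, leaving 16. Quorum is 10. Satisfied.
Vote: the related-party contract with a company controlled by Director Varga requires three-fifths of the disinterested directors present (18 − 2 = 16). 3/5 of 16 = 9.60, rounded up to 10, so 10 affirmative votes are needed; 8 voted in favor. Not satisfied.

Invalid — vote requirement not satisfied.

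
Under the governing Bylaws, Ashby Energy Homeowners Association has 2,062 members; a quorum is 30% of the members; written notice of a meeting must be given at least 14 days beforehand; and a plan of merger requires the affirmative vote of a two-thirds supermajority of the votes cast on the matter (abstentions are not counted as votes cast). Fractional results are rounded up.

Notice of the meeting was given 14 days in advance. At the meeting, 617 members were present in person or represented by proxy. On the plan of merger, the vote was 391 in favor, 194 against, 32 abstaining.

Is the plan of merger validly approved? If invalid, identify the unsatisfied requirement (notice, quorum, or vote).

Invalid — quorum requirement not satisfied.

Notice: 14 days given; 14 required. Satisfied.
Quorum: 30% of 2,062 = 618.60, rounded up to 619; 617 present. Not satisfied.
Vote: requires two-thirds of the votes cast (617 − 32 abstaining = 585); 2/3 of 585 = 390, so 390 needed; 391 in favor. Satisfied.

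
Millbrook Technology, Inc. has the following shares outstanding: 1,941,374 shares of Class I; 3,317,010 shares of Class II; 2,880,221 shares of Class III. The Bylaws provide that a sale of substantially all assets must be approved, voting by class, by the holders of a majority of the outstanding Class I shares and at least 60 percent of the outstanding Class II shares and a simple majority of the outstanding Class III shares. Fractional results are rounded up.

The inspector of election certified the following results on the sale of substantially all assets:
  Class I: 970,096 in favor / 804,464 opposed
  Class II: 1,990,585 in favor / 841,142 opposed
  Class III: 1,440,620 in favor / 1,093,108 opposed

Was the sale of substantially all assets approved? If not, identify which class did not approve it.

Class I: a majority of 1941374 is 970688; 970,688 required, 970,096 in favor — not approved.
Class II: 3/5 of 3317010 = 1990206; 1,990,206 required, 1,990,585 in favor — approved.
Class III: a majority of 2880221 is 1440111; 1,440,111 required, 1,440,620 in favor — approved.

Not approved — the Class I shares did not give the required vote.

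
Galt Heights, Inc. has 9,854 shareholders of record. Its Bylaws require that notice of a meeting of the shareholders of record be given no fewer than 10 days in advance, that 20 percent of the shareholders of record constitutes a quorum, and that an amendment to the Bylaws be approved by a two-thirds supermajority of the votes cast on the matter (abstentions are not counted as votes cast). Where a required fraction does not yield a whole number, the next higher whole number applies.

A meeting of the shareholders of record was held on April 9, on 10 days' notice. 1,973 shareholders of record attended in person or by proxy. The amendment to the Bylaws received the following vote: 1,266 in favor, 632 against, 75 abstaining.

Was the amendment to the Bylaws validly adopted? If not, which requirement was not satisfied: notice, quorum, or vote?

Valid — all requirements satisfied.

Notice: 10 days given; 10 required. Satisfied.
Quorum: 20% of 9,854 = 1,970.80, rounded up to 1,971; 1,973 present. Satisfied.
Vote: requires two-thirds of the votes cast (1,973 − 75 abstaining = 1,898); 2/3 of 1898 = 1265.33, rounded up to 1266, so 1,266 needed; 1,266 in favor. Satisfied.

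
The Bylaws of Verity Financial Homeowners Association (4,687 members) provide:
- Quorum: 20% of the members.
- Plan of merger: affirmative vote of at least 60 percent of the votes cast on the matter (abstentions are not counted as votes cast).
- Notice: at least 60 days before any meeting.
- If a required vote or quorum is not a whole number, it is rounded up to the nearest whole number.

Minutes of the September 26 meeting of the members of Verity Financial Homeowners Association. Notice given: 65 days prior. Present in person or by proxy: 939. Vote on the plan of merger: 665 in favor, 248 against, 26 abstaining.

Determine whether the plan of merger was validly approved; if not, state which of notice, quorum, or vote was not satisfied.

Notice: 65 days given; 60 required. Satisfied.
Quorum: 20% of 4,687 = 937.40, rounded up to 938; 939 present. Satisfied.
Vote: requires three-fifths of the votes cast (939 − 26 abstaining = 913); 3/5 of 913 = 547.80, rounded up to 548, so 548 needed; 665 in favor. Satisfied.

Valid — all requirements satisfied.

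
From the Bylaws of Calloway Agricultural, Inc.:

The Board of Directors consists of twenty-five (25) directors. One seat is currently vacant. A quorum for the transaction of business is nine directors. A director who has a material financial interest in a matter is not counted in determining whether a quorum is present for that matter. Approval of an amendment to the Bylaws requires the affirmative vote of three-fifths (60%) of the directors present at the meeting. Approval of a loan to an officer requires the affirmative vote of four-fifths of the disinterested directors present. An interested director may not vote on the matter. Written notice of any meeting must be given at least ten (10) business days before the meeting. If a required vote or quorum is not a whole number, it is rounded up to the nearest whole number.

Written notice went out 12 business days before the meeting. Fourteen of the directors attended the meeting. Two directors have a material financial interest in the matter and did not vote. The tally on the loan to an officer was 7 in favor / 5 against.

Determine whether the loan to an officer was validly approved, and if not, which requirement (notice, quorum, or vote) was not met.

Notice: 12 business days given; 10 required (12 ≥ 10). Satisfied.
Quorum: 14 present, but the 2 interested directors do not count, leaving 12. Quorum is 9. Satisfied.
Vote: the loan to an officer requires four-fifths of the disinterested directors present (14 − 2 = 12). 4/5 of 12 = 9.60, rounded up to 10, so 10 affirmative votes are needed; 7 voted in favor. Not satisfied.

Invalid — vote requirement not satisfied.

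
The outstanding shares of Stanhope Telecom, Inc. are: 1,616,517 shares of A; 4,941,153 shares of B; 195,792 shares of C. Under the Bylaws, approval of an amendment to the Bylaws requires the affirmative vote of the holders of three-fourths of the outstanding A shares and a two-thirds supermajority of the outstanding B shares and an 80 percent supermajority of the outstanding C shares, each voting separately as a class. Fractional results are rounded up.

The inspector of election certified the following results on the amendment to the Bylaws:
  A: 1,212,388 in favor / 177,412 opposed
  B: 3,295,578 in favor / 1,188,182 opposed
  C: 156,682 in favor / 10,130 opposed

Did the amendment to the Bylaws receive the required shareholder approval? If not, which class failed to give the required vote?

Approved — every class gave the required vote.

A: 3/4 of 1616517 = 1212387.75, rounded up to 1212388; 1,212,388 required, 1,212,388 in favor — approved.
B: 2/3 of 4941153 = 3294102; 3,294,102 required, 3,295,578 in favor — approved.
C: 4/5 of 195792 = 156633.60, rounded up to 156634; 156,634 required, 156,682 in favor — approved.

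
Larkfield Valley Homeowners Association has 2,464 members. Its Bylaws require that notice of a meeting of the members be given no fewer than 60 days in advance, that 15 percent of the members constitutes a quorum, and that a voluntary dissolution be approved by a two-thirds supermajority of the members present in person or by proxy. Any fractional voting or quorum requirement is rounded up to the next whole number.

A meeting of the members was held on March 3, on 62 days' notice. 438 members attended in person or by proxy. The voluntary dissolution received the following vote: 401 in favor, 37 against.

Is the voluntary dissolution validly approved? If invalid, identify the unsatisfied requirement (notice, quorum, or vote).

Valid — all requirements satisfied.

Notice: 62 days given; 60 required. Satisfied.
Quorum: 15% of 2,464 = 369.60, rounded up to 370; 438 present. Satisfied.
Vote: requires two-thirds of those present (438); 2/3 of 438 = 292, so 292 needed; 401 in favor. Satisfied.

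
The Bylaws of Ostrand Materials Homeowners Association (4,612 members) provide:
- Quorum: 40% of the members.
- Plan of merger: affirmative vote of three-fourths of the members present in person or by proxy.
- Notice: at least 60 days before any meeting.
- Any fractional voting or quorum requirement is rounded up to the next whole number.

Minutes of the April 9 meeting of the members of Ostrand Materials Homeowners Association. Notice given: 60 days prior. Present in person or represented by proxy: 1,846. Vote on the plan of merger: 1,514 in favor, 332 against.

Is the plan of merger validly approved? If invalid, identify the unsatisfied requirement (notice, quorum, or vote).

Notice: 60 days given; 60 required. Satisfied.
Quorum: 40% of 4,612 = 1,844.80, rounded up to 1,845; 1,846 present. Satisfied.
Vote: requires three-fourths of those present (1,846); 3/4 of 1846 = 1384.50, rounded up to 1385, so 1,385 needed; 1,514 in favor. Satisfied.

Valid — all requirements satisfied.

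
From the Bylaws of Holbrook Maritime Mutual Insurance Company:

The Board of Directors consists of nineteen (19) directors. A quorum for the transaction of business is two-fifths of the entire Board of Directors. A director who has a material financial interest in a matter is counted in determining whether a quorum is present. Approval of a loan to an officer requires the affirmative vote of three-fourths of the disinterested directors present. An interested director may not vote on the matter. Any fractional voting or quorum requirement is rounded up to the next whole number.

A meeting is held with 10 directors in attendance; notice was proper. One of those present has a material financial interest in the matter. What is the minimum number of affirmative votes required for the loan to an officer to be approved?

The loan to an officer requires three-fourths of the disinterested directors present (10 − 1 = 9).
3/4 of 9 = 6.75, rounded up to 7.

7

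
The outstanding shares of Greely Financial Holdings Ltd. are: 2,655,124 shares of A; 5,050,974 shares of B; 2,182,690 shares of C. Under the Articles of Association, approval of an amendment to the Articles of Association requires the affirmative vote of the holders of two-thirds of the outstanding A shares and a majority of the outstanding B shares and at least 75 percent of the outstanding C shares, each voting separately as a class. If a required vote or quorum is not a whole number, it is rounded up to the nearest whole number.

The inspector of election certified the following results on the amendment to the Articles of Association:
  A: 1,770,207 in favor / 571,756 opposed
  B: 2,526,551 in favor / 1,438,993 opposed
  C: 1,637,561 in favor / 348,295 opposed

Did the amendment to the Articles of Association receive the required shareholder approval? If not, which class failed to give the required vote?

Approved — every class gave the required vote.

A: 2/3 of 2655124 = 1770082.67, rounded up to 1770083; 1,770,083 required, 1,770,207 in favor — approved.
B: a majority of 5050974 is 2525488; 2,525,488 required, 2,526,551 in favor — approved.
C: 3/4 of 2182690 = 1637017.50, rounded up to 1637018; 1,637,018 required, 1,637,561 in favor — approved.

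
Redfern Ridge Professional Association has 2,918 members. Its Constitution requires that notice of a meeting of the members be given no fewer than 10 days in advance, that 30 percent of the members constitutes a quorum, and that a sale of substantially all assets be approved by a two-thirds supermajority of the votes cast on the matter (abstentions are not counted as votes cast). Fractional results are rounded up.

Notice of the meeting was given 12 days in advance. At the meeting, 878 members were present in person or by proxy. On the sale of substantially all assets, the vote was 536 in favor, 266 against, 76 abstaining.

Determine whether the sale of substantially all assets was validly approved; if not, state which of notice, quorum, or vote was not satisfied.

Valid — all requirements satisfied.

Notice: 12 days given; 10 required. Satisfied.
Quorum: 30% of 2,918 = 875.40, rounded up to 876; 878 present. Satisfied.
Vote: requires two-thirds of the votes cast (878 − 76 abstaining = 802); 2/3 of 802 = 534.67, rounded up to 535, so 535 needed; 536 in favor. Satisfied.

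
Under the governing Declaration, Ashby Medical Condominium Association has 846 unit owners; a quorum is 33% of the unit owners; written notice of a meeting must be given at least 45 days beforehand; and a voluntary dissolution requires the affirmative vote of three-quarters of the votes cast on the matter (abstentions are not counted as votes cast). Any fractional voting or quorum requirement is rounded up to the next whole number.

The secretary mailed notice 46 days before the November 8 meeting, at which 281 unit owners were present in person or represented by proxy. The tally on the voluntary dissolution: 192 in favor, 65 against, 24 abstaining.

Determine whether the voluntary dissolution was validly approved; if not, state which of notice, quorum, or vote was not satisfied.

Invalid — vote requirement not satisfied.

Notice: 46 days given; 45 required. Satisfied.
Quorum: 33% of 846 = 279.18, rounded up to 280; 281 present. Satisfied.
Vote: requires three-fourths of the votes cast (281 − 24 abstaining = 257); 3/4 of 257 = 192.75, rounded up to 193, so 193 needed; 192 in favor. Not satisfied.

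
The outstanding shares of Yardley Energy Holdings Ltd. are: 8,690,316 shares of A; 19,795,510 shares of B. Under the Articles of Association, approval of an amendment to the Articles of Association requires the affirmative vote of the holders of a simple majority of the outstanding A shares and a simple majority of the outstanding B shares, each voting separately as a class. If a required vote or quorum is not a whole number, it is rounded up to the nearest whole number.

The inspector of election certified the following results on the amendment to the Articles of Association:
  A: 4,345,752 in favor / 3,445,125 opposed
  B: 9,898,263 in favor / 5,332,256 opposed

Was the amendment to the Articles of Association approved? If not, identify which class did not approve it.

A: a majority of 8690316 is 4345159; 4,345,159 required, 4,345,752 in favor — approved.
B: a majority of 19795510 is 9897756; 9,897,756 required, 9,898,263 in favor — approved.

Approved — every class gave the required vote.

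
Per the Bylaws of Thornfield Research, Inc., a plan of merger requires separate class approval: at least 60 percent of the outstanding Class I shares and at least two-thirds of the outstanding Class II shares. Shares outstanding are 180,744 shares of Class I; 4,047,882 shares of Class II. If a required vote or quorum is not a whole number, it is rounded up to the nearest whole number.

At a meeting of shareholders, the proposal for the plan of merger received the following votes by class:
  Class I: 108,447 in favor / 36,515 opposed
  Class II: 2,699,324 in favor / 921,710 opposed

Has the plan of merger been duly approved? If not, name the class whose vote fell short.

Class I: 3/5 of 180744 = 108446.40, rounded up to 108447; 108,447 required, 108,447 in favor — approved.
Class II: 2/3 of 4047882 = 2698588; 2,698,588 required, 2,699,324 in favor — approved.

Approved — every class gave the required vote.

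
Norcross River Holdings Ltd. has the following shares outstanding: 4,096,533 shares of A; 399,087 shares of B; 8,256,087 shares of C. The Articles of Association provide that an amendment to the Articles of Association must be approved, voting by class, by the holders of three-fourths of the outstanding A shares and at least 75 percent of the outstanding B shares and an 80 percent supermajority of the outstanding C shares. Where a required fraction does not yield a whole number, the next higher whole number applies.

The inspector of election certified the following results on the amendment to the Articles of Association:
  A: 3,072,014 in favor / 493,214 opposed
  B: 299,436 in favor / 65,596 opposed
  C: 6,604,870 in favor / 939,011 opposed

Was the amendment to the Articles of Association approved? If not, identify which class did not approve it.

Not approved — the A shares did not give the required vote.

A: 3/4 of 4096533 = 3072399.75, rounded up to 3072400; 3,072,400 required, 3,072,014 in favor — not approved.
B: 3/4 of 399087 = 299315.25, rounded up to 299316; 299,316 required, 299,436 in favor — approved.
C: 4/5 of 8256087 = 6604869.60, rounded up to 6604870; 6,604,870 required, 6,604,870 in favor — approved.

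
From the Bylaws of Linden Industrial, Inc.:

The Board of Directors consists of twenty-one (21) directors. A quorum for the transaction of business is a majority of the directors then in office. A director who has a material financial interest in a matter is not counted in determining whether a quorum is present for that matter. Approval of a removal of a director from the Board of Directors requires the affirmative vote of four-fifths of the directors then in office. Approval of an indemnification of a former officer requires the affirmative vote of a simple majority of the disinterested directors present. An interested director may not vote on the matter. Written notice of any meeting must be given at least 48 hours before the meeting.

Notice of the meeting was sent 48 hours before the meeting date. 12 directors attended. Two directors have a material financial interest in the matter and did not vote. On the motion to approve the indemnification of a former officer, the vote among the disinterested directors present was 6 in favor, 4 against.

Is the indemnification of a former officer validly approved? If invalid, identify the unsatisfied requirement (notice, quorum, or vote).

Notice: 48 hours given; 48 required (48 ≥ 48). Satisfied.
Quorum: 12 present, but the 2 interested directors do not count, leaving 10. Quorum is 11. Not satisfied.
Vote: the indemnification of a former officer requires a majority of the disinterested directors present (12 − 2 = 10). A majority of 10 is 6, so 6 affirmative votes are needed; 6 voted in favor. Satisfied. (Moot — without a quorum no business can be validly transacted.)

Invalid — quorum requirement not satisfied.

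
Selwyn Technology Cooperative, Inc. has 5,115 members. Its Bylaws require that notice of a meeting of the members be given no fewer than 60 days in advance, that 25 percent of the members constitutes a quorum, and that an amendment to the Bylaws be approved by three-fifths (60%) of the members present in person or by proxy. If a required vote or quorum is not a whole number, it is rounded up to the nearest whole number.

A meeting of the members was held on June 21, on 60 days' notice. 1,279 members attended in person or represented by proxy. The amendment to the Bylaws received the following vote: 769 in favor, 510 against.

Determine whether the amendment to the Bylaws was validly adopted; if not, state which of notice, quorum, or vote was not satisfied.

Notice: 60 days given; 60 required. Satisfied.
Quorum: 25% of 5,115 = 1,278.75, rounded up to 1,279; 1,279 present. Satisfied.
Vote: requires three-fifths of those present (1,279); 3/5 of 1279 = 767.40, rounded up to 768, so 768 needed; 769 in favor. Satisfied.

Valid — all requirements satisfied.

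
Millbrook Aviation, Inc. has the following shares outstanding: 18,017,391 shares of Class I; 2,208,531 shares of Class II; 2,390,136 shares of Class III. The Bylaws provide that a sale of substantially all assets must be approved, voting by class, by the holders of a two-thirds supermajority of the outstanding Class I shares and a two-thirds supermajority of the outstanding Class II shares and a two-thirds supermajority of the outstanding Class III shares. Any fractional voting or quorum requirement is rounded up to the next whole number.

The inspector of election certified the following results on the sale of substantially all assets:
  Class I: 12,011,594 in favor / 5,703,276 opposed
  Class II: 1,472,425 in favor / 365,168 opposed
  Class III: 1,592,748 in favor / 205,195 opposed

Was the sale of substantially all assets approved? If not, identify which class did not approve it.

Not approved — the Class III shares did not give the required vote.

Class I: 2/3 of 18017391 = 12011594; 12,011,594 required, 12,011,594 in favor — approved.
Class II: 2/3 of 2208531 = 1472354; 1,472,354 required, 1,472,425 in favor — approved.
Class III: 2/3 of 2390136 = 1593424; 1,593,424 required, 1,592,748 in favor — not approved.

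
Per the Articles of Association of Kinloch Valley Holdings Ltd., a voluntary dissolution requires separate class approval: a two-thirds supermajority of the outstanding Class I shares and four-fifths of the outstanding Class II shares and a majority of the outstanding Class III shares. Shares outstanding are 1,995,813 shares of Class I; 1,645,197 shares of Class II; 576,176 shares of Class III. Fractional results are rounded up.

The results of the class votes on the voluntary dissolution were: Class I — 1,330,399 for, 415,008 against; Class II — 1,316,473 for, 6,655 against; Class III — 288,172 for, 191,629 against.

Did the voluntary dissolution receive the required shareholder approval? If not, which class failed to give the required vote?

Class I: 2/3 of 1995813 = 1330542; 1,330,542 required, 1,330,399 in favor — not approved.
Class II: 4/5 of 1645197 = 1316157.60, rounded up to 1316158; 1,316,158 required, 1,316,473 in favor — approved.
Class III: a majority of 576176 is 288089; 288,089 required, 288,172 in favor — approved.

Not approved — the Class I shares did not give the required vote.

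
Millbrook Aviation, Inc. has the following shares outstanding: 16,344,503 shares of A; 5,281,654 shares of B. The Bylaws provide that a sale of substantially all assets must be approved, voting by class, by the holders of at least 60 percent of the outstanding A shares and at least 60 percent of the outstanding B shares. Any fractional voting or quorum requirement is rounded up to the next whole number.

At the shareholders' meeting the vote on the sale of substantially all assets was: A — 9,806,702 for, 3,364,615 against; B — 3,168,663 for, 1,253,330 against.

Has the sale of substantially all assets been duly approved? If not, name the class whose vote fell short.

Not approved — the B shares did not give the required vote.

A: 3/5 of 16344503 = 9806701.80, rounded up to 9806702; 9,806,702 required, 9,806,702 in favor — approved.
B: 3/5 of 5281654 = 3168992.40, rounded up to 3168993; 3,168,993 required, 3,168,663 in favor — not approved.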